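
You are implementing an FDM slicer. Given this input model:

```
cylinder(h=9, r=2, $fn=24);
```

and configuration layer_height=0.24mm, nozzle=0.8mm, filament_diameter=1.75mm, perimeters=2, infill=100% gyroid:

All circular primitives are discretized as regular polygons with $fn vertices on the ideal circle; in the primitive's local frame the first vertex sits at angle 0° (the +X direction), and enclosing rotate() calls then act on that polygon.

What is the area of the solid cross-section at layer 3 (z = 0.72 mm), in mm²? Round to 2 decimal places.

12.42 mm²

At z = 0.72 mm: the r=2 cylinder gives a regular 24-gon of circumradius 2 (constant along its height) (area = (24/2)·2.000²·sin(360°/24) = 12.42 mm²). Overall, the cross-section is a single solid region. Net area = 12.42 mm².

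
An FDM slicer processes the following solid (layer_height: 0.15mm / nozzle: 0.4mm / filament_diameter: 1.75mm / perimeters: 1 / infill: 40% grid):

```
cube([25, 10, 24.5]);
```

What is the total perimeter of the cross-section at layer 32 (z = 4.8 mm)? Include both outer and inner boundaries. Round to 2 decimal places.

At z = 4.8 mm: the 25×10 cube contributes its full rectangle (perimeter 70.00 mm). Overall, the cross-section is a single solid region. Total boundary length (outer) = 70.00 mm.

70.00 mm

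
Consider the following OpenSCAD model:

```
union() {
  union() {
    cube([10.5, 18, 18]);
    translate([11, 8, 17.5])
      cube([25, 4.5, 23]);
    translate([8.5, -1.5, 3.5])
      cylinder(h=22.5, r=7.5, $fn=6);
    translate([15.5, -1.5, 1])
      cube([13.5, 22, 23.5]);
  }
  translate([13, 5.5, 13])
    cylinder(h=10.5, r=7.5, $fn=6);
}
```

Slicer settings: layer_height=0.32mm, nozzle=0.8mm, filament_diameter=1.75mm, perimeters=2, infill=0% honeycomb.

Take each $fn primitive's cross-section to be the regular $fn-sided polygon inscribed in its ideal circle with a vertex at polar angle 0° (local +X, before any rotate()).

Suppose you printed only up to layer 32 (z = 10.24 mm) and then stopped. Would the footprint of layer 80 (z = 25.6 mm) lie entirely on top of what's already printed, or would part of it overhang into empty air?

part overhangs

Compare the two slices. At z = 10.24: the cube is present — its section is the full 10.5×18 rectangle (area 189.00 mm²); the cube at (11, 8) is not intersected at this z (z outside [17.5, 40.5]); the cylinder at (8.5, -1.5): section is a regular 6-gon, circumradius r=7.5 (area = (6/2)·7.500²·sin(360°/6) = 146.14 mm²); the cube at (15.5, -1.5) is present — its section is the full 13.5×22 rectangle (area 297.00 mm²); Taking the union: the regions partially overlap — summed areas 632.14 mm² minus the doubly-counted overlap 36.14 mm² gives 596.00 mm² — area = 596.00 mm²; the cylinder at (13, 5.5) does not reach this height (z outside [13, 23.5]); Merging all regions: only that combined region is present, so the union is just that shape — area = 596.00 mm². At z = 25.6: the cube does not reach this height (z outside [0, 18]); the 25×4.5 cube at (11, 8) contributes its full rectangle (area 112.50 mm²); the r=7.5 cylinder at (8.5, -1.5) gives a regular 6-gon of circumradius 7.5 (constant along its height) (area = (6/2)·7.500²·sin(360°/6) = 146.14 mm²); the cube at (15.5, -1.5) does not reach this height (z outside [1, 24.5]); Taking the union: the 2 present regions are separate (no shared area or edge), so areas and boundary lengths simply add and each stays a separate island — area = 258.64 mm²; the cylinder at (13, 5.5) does not reach this height (z outside [13, 23.5]); Combining (union): only that combined region is present, so the union is just that shape — area = 258.64 mm². Checking containment: at z = 25.6 the cross-section extends beyond the z = 10.24 cross-section by about 51.75 mm².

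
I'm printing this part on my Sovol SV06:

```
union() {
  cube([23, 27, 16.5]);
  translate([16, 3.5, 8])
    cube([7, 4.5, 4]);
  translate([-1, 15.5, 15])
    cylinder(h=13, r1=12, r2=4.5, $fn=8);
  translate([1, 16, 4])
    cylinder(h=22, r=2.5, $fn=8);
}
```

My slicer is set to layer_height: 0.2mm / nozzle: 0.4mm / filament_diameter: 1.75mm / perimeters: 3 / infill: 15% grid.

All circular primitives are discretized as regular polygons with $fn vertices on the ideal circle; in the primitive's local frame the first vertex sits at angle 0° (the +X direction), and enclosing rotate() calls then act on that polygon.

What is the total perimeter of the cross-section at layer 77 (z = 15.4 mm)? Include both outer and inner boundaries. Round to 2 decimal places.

115.49 mm

At z = 15.4 mm: the cube is present — its section is the full 23×27 rectangle (perimeter 100.00 mm); the cube at (16, 3.5) does not reach this height (z outside [8, 12]); the cone at (-1, 15.5) (r1=12→r2=4.5) has section circumradius 11.769 here — a regular 8-gon (perimeter = 2·8·11.769·sin(180°/8) = 72.06 mm); the r=2.5 cylinder at (1, 16) gives a regular 8-gon of circumradius 2.5 (constant along its height) (perimeter = 2·8·2.500·sin(180°/8) = 15.31 mm); Combining (union): the regions partially overlap (shared area 190.44 mm²), so the edge portions inside another operand are dropped and the merged outline is re-measured after clipping — boundary = 115.49 mm. Overall, the cross-section is a single solid region. Total boundary length (outer) = 115.49 mm.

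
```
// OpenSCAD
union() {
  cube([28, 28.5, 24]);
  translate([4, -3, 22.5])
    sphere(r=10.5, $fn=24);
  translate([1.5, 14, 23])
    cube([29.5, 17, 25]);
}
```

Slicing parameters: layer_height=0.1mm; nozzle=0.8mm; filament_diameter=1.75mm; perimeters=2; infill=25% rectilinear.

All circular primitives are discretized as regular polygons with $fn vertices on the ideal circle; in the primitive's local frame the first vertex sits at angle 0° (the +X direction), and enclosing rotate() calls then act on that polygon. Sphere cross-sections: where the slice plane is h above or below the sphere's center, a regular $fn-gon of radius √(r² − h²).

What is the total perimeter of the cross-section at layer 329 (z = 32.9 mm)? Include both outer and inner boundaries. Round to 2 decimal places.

102.06 mm

At z = 32.9 mm: the cube does not reach this height (z outside [0, 24]); the sphere at (4, -3): section is a regular 24-gon, circumradius = √(r²−h²) = √(10.5²−10.4²) = 1.446 (perimeter = 2·24·1.446·sin(180°/24) = 9.06 mm); the 29.5×17 cube at (1.5, 14) contributes its full rectangle (perimeter 93.00 mm); Merging all regions: the 2 present regions are separate (no shared area or edge), so areas and boundary lengths simply add and each stays a separate island — boundary = 102.06 mm. Overall, the cross-section has 2 separate islands. Total boundary length (outer) = 102.06 mm.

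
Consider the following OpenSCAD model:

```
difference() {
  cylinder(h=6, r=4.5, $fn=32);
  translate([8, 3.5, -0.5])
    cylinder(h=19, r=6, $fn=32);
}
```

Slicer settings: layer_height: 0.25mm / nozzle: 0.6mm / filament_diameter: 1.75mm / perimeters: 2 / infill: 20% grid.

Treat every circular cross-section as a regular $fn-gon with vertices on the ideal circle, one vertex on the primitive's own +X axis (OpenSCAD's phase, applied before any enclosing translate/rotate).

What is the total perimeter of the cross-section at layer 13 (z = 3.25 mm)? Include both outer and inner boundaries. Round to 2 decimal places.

28.00 mm

At z = 3.25 mm: the cylinder: section is a regular 32-gon, circumradius r=4.5 (perimeter = 2·32·4.500·sin(180°/32) = 28.23 mm); the r=6 cylinder at (8, 3.5) gives a regular 32-gon of circumradius 6 (constant along its height) (perimeter = 2·32·6.000·sin(180°/32) = 37.64 mm); After the difference (first − rest): starting from the r=4.5 cylinder, the r=6 cylinder at (8, 3.5) partially overlaps it — only the 6.70 mm² overlap (of its 112.37 mm²) is removed, clipping the outline — boundary = 28.00 mm. Overall, the cross-section is a single solid region. Total boundary length (outer) = 28.00 mm.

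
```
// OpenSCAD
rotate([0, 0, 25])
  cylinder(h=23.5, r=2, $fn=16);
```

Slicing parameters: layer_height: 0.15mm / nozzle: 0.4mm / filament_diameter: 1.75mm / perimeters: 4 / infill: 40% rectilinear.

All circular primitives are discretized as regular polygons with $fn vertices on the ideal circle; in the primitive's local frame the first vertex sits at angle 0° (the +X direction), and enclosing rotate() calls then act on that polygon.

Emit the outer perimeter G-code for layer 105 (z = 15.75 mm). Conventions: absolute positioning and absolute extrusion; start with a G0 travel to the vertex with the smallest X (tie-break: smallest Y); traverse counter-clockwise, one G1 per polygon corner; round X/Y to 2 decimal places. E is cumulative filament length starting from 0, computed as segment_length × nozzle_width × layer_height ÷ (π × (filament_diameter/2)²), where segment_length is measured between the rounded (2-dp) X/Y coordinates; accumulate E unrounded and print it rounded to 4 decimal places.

At z = 15.75 mm: the cylinder: section is a regular 16-gon, circumradius r=2; (whole slice rotated 25° about Z — lengths, areas and connectivity unchanged). The outline is a single polygon with 16 vertices. Extrusion per mm of travel: 0.4 × 0.15 / (π × 0.875²) = 0.024945. Accumulating E over each segment gives final E = 0.3113.

G0 X-2.00 Y-0.09 Z15.75
G1 X-1.81 Y-0.85 E0.0195
G1 X-1.35 Y-1.47 E0.0388
G1 X-0.68 Y-1.88 E0.0584
G1 X0.09 Y-2.00 E0.0778
G1 X0.85 Y-1.81 E0.0974
G1 X1.47 Y-1.35 E0.1166
G1 X1.88 Y-0.68 E0.1362
G1 X2.00 Y0.09 E0.1557
G1 X1.81 Y0.85 E0.1752
G1 X1.35 Y1.47 E0.1945
G1 X0.68 Y1.88 E0.2141
G1 X-0.09 Y2.00 E0.2335
G1 X-0.85 Y1.81 E0.2530
G1 X-1.47 Y1.35 E0.2723
G1 X-1.88 Y0.68 E0.2919
G1 X-2.00 Y-0.09 E0.3113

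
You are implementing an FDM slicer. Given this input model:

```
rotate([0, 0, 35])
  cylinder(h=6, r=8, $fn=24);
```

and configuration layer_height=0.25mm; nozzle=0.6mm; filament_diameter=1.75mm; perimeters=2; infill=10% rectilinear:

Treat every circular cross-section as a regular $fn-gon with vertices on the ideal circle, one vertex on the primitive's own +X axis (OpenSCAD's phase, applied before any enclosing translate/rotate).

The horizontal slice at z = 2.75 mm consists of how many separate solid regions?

At z = 2.75 mm: the r=8 cylinder gives a regular 24-gon of circumradius 8 (constant along its height); (whole slice rotated 35° about Z — lengths, areas and connectivity unchanged). The result has 1 disconnected region.

1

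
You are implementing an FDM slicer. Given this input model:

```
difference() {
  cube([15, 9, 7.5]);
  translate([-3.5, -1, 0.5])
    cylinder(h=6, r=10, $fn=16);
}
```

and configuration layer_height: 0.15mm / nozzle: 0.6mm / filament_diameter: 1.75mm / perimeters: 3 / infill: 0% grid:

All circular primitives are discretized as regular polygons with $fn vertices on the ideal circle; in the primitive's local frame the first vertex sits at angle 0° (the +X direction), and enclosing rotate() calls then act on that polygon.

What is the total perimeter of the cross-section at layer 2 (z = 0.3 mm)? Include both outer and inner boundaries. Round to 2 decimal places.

At z = 0.3 mm: the cube (footprint 15×9) is included at this height (perimeter 48.00 mm); the cylinder at (-3.5, -1) is absent (z outside [0.5, 6.5]); Subtracting the remaining from the first: none of the subtracted shapes is present at this height, so the 15×9 cube is unchanged — boundary = 48.00 mm. Overall, the cross-section is a single solid region. Total boundary length (outer) = 48.00 mm.

48.00 mm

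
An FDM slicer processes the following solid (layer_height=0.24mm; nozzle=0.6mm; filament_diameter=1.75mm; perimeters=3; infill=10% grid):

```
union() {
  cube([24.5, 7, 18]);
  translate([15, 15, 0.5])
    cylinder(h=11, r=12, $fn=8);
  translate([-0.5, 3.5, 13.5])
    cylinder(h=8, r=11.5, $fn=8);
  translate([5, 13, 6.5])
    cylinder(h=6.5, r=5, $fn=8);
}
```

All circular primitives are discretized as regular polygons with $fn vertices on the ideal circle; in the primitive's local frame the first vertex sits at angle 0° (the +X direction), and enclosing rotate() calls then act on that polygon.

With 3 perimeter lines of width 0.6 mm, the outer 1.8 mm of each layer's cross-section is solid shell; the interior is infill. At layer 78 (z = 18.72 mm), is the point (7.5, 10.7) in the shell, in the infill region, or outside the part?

shell

At z = 18.72 mm: the cube is absent (z outside [0, 18]); the cylinder at (15, 15) is absent (z outside [0.5, 11.5]); the cylinder at (-0.5, 3.5): section is a regular 8-gon, circumradius r=11.5; the cylinder at (5, 13) is absent (z outside [6.5, 13]); Merging all regions: only the r=11.5 cylinder at (-0.5, 3.5) is present, so the union is just that shape — 1 connected region. Overall, the cross-section is a single solid region. The nearest boundary edge runs (11.00, 3.50)→(7.63, 11.63); distance from the point to it = 0.48 mm. The point is inside the cross-section, 0.48 mm from the nearest boundary — within the 1.8 mm shell band (3 × 0.6).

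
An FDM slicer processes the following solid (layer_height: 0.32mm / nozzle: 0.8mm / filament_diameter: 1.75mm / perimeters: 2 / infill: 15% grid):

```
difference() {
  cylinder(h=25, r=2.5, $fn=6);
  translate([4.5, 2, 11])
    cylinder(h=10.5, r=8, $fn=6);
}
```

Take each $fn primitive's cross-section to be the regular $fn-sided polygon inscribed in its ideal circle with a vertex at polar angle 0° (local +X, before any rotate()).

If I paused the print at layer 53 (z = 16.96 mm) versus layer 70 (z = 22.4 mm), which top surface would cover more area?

Layer 53 (z = 16.96): the r=2.5 cylinder gives a regular 6-gon of circumradius 2.5 (constant along its height) (area = (6/2)·2.500²·sin(360°/6) = 16.24 mm²); the r=8 cylinder at (4.5, 2) contributes a regular 6-gon of circumradius 8 (area = (6/2)·8.000²·sin(360°/6) = 166.28 mm²); Subtracting the remaining from the first: starting from the r=2.5 cylinder (16.24 mm²), the r=8 cylinder at (4.5, 2) partially overlaps it — only the 15.89 mm² overlap (of its 166.28 mm²) is removed, clipping the outline — area = 0.35 mm². So its area = 0.35 mm². Layer 70 (z = 22.4): the r=2.5 cylinder gives a regular 6-gon of circumradius 2.5 (constant along its height) (area = (6/2)·2.500²·sin(360°/6) = 16.24 mm²); the cylinder at (4.5, 2) is absent (z outside [11, 21.5]); Subtracting the remaining from the first: none of the subtracted shapes is present at this height, so the r=2.5 cylinder is unchanged — area = 16.24 mm². So its area = 16.24 mm². Layer 70 is larger (16.24 vs 0.35 mm²).

layer 70 (z = 22.4 mm)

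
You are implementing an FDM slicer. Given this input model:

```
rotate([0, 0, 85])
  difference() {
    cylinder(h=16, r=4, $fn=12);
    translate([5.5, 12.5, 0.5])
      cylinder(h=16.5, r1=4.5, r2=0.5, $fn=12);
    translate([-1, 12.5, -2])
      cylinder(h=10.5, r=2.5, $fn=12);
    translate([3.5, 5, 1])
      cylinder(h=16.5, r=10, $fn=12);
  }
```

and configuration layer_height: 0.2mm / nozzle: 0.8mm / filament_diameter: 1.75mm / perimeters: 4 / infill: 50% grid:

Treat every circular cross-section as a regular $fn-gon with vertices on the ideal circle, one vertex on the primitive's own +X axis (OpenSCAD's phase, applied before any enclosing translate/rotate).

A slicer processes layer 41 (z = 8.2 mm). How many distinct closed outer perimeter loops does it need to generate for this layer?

1

At z = 8.2 mm: the r=4 cylinder contributes a regular 12-gon of circumradius 4; the cone at (5.5, 12.5) contributes a regular 12-gon of circumradius 2.633 (interpolated between r1=4.5 and r2=0.5 at t=0.467); the cylinder at (-1, 12.5): section is a regular 12-gon, circumradius r=2.5; the r=10 cylinder at (3.5, 5) gives a regular 12-gon of circumradius 10 (constant along its height); Taking the first minus the rest: starting from the r=4 cylinder, the cone at (5.5, 12.5) misses the remaining region (no effect); the r=2.5 cylinder at (-1, 12.5) misses the remaining region (no effect); the r=10 cylinder at (3.5, 5) partially overlaps it — only the 47.48 mm² overlap (of its 300.00 mm²) is removed, clipping the outline — 1 connected region; (whole slice rotated 85° about Z — lengths, areas and connectivity unchanged). The result has 1 disconnected region.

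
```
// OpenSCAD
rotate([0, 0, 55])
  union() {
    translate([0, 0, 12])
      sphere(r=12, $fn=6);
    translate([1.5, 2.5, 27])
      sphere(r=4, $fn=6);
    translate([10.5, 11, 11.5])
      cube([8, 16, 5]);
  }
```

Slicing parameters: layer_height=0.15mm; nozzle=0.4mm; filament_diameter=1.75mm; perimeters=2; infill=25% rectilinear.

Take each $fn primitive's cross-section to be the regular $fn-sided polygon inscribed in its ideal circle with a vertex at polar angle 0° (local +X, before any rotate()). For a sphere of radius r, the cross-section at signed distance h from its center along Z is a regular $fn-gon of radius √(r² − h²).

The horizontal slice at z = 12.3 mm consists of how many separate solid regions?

At z = 12.3 mm: the sphere: section is a regular 6-gon, circumradius = √(r²−h²) = √(12²−0.3²) = 11.996; the sphere at (1.5, 2.5) is not intersected at this z (|z−center|=14.700 > r=4); the 8×16 cube at (10.5, 11) contributes its full rectangle; Merging all regions: the 2 present regions are separate (no shared area or edge), so areas and boundary lengths simply add and each stays a separate island — 2 connected regions; (rotated 55° about Z; rotation is an isometry so areas/perimeters/island counts are preserved). The result has 2 disconnected regions.

2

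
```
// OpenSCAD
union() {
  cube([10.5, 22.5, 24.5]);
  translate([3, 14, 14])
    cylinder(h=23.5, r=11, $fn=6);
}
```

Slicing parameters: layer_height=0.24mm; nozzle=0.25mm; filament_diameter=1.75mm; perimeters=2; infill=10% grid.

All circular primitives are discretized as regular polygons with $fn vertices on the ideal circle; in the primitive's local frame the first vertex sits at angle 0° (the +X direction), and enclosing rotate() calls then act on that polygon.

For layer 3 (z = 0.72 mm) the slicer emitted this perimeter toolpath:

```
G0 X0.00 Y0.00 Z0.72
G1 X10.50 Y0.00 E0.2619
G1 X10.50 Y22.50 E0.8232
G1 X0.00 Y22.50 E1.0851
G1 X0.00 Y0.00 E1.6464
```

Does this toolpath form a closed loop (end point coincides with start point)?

Start point (G0): (0.00, 0.00). End point (last G1): the path returns to the start — closed.

yes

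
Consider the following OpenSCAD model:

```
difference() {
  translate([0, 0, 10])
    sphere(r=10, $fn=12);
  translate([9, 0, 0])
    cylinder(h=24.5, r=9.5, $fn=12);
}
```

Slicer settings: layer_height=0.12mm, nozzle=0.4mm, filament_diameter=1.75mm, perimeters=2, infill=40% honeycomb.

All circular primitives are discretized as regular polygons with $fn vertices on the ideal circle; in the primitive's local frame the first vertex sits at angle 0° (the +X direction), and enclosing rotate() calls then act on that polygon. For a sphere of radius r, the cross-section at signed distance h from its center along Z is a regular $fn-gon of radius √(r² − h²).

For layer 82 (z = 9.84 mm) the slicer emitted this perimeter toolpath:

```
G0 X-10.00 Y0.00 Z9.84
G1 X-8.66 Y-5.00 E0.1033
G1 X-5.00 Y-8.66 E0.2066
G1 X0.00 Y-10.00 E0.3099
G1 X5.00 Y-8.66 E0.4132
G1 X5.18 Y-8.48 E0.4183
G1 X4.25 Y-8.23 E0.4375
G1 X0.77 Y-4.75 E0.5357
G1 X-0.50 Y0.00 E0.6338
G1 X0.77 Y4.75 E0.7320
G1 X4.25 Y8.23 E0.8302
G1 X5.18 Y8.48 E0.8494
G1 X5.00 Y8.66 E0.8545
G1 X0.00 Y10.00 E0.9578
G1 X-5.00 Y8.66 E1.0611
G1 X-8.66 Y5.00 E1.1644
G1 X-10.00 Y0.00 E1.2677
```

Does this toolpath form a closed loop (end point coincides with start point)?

Start point (G0): (-10.00, 0.00). End point (last G1): the path returns to the start — closed.

yes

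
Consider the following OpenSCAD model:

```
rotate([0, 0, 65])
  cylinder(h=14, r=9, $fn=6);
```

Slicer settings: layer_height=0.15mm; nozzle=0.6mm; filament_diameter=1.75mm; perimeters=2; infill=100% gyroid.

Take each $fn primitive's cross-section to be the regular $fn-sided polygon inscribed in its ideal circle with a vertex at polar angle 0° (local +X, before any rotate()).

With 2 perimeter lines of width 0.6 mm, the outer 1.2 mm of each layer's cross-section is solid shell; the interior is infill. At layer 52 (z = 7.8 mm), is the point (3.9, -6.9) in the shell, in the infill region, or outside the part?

At z = 7.8 mm: the r=9 cylinder gives a regular 6-gon of circumradius 9 (constant along its height); (whole slice rotated 65° about Z — lengths, areas and connectivity unchanged). Overall, the cross-section is a single solid region. Undo the 65° rotation: the query point maps to (-4.605, -6.451) in the un-rotated model frame. The nearest boundary edge runs (-9.00, 0.00)→(-4.50, -7.79); distance from the point to it = 0.58 mm. The point is inside the cross-section, 0.58 mm from the nearest boundary — within the 1.2 mm shell band (2 × 0.6).

shell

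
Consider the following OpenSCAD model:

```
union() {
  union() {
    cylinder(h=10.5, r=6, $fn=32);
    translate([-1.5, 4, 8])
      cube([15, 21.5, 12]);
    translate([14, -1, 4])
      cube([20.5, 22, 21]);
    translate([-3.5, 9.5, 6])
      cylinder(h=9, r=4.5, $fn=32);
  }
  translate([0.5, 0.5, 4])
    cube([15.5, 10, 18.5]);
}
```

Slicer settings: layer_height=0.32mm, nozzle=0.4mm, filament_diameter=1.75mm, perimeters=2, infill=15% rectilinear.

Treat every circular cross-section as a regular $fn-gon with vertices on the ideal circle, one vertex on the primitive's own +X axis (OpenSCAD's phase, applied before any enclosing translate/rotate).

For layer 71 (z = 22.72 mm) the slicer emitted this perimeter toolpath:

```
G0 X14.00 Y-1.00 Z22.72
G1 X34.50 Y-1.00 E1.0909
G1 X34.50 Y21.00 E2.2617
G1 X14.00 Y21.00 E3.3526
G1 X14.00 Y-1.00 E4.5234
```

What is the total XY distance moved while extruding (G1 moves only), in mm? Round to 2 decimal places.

85.00 mm

Sum the Euclidean lengths of each G1 segment: total = 85.00 mm.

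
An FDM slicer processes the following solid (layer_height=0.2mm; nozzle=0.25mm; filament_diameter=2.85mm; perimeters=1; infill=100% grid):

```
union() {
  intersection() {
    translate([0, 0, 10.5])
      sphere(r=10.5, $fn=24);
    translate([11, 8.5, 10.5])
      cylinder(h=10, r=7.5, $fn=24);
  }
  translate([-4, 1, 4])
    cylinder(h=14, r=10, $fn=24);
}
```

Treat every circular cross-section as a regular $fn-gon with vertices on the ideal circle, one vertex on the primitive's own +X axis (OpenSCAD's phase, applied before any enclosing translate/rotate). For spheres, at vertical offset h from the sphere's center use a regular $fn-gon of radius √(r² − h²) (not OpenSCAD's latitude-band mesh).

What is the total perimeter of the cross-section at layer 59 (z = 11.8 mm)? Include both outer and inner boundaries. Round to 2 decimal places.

76.95 mm

At z = 11.8 mm: the sphere: section is a regular 24-gon, circumradius = √(r²−h²) = √(10.5²−1.3²) = 10.419 (perimeter = 2·24·10.419·sin(180°/24) = 65.28 mm); the cylinder at (11, 8.5): section is a regular 24-gon, circumradius r=7.5 (perimeter = 2·24·7.500·sin(180°/24) = 46.99 mm); Taking the intersection: the r=7.5 cylinder at (11, 8.5) partially overlaps the r=10.5 sphere; clipping to the common part keeps 29.23 mm² — boundary = 23.65 mm; the r=10 cylinder at (-4, 1) gives a regular 24-gon of circumradius 10 (constant along its height) (perimeter = 2·24·10.000·sin(180°/24) = 62.65 mm); Taking the union: the regions partially overlap (shared area 1.94 mm²), so the edge portions inside another operand are dropped and the merged outline is re-measured after clipping — boundary = 76.95 mm. Overall, the cross-section is a single solid region. Total boundary length (outer) = 76.95 mm.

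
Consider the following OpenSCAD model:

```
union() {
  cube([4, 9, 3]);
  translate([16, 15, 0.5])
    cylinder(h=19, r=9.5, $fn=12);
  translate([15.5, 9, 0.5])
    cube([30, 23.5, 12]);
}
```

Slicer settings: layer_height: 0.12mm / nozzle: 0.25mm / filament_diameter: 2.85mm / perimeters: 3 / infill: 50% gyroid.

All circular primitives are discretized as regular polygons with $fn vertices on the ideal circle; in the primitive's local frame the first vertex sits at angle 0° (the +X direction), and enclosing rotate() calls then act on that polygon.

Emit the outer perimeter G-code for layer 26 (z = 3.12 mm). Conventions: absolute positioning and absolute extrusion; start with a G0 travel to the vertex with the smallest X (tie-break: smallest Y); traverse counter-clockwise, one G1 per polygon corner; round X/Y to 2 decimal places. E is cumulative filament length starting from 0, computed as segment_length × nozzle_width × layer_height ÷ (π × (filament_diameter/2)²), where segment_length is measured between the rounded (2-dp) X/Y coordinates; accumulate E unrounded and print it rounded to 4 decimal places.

G0 X6.50 Y15.00 Z3.12
G1 X7.77 Y10.25 E0.0231
G1 X11.25 Y6.77 E0.0463
G1 X16.00 Y5.50 E0.0694
G1 X20.75 Y6.77 E0.0925
G1 X22.98 Y9.00 E0.1073
G1 X45.50 Y9.00 E0.2132
G1 X45.50 Y32.50 E0.3238
G1 X15.50 Y32.50 E0.4648
G1 X15.50 Y24.37 E0.5031
G1 X11.25 Y23.23 E0.5238
G1 X7.77 Y19.75 E0.5469
G1 X6.50 Y15.00 E0.5700

At z = 3.12 mm: the cube does not reach this height (z outside [0, 3]); the r=9.5 cylinder at (16, 15) contributes a regular 12-gon of circumradius 9.5; the cube at (15.5, 9) is present — its section is the full 30×23.5 rectangle; Taking the union: the regions partially overlap (shared area 127.01 mm²), so overlapping operands fuse into one piece — 1 connected region. The outline is a single polygon with 12 vertices. Extrusion per mm of travel: 0.25 × 0.12 / (π × 1.425²) = 0.004703. Accumulating E over each segment gives final E = 0.5700.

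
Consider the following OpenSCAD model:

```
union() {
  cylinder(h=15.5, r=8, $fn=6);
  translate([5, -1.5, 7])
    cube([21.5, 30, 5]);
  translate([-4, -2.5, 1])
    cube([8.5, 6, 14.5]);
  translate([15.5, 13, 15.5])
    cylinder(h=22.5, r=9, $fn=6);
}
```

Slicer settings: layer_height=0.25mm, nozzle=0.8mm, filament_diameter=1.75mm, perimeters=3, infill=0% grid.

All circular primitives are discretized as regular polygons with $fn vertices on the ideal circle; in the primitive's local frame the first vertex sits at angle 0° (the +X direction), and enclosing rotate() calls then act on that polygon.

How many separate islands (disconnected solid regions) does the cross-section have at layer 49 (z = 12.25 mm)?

At z = 12.25 mm: the r=8 cylinder gives a regular 6-gon of circumradius 8 (constant along its height); the cube at (5, -1.5) is absent (z outside [7, 12]); the cube at (-4, -2.5) is present — its section is the full 8.5×6 rectangle; the cylinder at (15.5, 13) is absent (z outside [15.5, 38]); Merging all regions: the 8.5×6 cube at (-4, -2.5) lies entirely inside the r=8 cylinder, so the union is just the r=8 cylinder — 1 connected region. Overall, the cross-section is a single solid region. Island count = 1.

1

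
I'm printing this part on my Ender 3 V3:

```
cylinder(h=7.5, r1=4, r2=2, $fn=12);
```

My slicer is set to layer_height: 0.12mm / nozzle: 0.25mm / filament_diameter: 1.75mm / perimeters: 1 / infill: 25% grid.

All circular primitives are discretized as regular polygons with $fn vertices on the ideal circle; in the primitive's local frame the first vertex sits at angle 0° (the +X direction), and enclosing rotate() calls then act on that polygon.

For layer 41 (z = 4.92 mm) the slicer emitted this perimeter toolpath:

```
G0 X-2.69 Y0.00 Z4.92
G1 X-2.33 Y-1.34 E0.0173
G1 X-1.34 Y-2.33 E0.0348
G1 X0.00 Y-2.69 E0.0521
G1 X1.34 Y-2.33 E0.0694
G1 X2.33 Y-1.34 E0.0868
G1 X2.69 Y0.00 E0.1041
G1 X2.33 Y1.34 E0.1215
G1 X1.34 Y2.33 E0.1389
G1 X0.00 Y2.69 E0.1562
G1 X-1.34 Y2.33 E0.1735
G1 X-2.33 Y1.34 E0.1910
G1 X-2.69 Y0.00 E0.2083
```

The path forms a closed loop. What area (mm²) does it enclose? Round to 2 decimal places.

Apply the shoelace formula to the sequence of (X, Y) vertices; enclosed area = 21.68 mm².

21.68 mm²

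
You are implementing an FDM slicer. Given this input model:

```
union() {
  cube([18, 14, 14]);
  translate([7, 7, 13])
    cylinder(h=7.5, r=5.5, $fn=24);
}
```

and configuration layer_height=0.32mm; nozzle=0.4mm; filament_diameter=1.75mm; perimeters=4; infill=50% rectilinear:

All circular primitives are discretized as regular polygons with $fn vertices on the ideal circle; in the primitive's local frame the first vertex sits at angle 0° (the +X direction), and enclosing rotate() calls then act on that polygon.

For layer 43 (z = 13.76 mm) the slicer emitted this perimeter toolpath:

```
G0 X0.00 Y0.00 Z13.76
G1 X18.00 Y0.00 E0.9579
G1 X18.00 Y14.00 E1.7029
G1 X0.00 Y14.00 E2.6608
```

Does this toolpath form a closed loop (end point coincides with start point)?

Start point (G0): (0.00, 0.00). End point (last G1): the path does not return to the start — open.

no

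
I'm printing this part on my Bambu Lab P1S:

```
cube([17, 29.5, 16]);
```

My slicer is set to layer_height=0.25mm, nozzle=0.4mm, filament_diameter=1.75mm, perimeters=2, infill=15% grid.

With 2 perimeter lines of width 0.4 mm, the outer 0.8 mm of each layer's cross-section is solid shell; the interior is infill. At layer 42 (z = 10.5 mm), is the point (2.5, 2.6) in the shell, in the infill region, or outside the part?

infill

At z = 10.5 mm: the cube is present — its section is the full 17×29.5 rectangle. Overall, the cross-section is a single solid region. The nearest boundary edge runs (0.00, 29.50)→(0.00, 0.00); distance from the point to it = 2.50 mm. The point is inside the cross-section and 2.50 mm from the nearest boundary — more than the 0.8 mm shell width (2 × 0.4), so it's in the infill interior.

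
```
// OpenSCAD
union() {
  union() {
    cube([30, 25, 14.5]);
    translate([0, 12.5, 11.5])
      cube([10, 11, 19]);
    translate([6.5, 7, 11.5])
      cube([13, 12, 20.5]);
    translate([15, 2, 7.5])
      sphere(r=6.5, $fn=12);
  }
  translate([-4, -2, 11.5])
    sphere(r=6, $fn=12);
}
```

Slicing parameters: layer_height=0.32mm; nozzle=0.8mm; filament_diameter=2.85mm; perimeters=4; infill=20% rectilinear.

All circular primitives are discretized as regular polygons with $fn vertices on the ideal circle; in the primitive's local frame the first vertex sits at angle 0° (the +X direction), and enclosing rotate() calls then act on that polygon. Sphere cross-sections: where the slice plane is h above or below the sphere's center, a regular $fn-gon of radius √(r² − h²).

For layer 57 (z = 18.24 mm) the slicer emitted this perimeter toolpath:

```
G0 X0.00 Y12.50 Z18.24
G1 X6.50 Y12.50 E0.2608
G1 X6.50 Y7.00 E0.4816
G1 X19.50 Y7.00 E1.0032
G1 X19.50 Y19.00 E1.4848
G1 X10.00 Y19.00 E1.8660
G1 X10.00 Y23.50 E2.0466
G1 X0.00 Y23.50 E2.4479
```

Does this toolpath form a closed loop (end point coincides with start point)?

Start point (G0): (0.00, 12.50). End point (last G1): the path does not return to the start — open.

no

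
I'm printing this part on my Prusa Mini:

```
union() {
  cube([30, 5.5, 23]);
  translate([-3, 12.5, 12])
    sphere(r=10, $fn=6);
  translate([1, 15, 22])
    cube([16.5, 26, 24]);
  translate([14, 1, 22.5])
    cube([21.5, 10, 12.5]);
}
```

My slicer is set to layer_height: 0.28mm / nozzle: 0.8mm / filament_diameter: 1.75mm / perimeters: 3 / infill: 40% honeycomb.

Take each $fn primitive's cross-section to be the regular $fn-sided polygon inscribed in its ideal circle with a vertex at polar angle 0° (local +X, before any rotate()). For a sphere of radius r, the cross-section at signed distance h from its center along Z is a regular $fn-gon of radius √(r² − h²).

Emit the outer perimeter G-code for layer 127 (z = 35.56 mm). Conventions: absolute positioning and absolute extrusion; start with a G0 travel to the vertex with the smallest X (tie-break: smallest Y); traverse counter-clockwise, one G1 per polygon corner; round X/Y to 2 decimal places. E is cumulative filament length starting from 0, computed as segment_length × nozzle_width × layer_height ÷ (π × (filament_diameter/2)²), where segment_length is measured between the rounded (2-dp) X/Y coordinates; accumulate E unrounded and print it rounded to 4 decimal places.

G0 X1.00 Y15.00 Z35.56
G1 X17.50 Y15.00 E1.5366
G1 X17.50 Y41.00 E3.9580
G1 X1.00 Y41.00 E5.4946
G1 X1.00 Y15.00 E7.9159

At z = 35.56 mm: the cube is absent (z outside [0, 23]); the sphere at (-3, 12.5) is not intersected at this z (|z−center|=23.560 > r=10); the cube at (1, 15) is present — its section is the full 16.5×26 rectangle; the cube at (14, 1) is absent (z outside [22.5, 35]); Combining (union): only the 16.5×26 cube at (1, 15) is present, so the union is just that shape — 1 connected region. The outline is a single polygon with 4 vertices. Extrusion per mm of travel: 0.8 × 0.28 / (π × 0.875²) = 0.093128. Accumulating E over each segment gives final E = 7.9159.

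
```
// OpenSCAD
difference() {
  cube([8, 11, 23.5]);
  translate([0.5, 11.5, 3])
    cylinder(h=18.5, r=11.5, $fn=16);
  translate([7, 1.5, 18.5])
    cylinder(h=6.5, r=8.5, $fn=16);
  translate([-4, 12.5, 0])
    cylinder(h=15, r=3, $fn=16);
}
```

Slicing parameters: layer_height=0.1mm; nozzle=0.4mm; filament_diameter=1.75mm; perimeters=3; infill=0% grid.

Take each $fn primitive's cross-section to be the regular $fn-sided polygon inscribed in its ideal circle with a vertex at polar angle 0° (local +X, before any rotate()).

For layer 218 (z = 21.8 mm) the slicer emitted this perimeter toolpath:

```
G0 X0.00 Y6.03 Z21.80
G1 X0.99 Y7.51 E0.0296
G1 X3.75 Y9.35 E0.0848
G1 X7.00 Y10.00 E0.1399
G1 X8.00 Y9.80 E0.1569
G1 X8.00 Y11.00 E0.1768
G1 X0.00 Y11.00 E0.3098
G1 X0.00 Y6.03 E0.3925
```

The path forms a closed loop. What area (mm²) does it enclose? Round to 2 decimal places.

16.69 mm²

Apply the shoelace formula to the sequence of (X, Y) vertices; enclosed area = 16.69 mm².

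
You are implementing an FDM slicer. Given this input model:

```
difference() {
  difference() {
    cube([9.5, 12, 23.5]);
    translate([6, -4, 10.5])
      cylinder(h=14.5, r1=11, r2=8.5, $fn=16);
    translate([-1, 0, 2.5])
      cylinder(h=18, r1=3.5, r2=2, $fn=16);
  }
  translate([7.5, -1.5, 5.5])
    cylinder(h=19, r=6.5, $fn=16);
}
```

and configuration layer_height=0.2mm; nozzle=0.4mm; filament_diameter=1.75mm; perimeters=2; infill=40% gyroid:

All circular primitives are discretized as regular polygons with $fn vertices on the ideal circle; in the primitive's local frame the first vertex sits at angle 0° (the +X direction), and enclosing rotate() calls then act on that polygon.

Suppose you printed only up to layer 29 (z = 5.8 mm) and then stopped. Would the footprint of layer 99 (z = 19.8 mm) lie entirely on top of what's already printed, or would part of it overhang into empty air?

Compare the two slices. At z = 5.8: the cube is present — its section is the full 9.5×12 rectangle (area 114.00 mm²); the cone at (6, -4) is absent (z outside [10.5, 25]); the cone at (-1, 0) (r1=3.5→r2=2) has section circumradius 3.225 here — a regular 16-gon (area = (16/2)·3.225²·sin(360°/16) = 31.84 mm²); Subtracting the remaining from the first: starting from the 9.5×12 cube (114.00 mm²), the cone at (-1, 0) partially overlaps it — only the 4.83 mm² overlap (of its 31.84 mm²) is removed, clipping the outline — area = 109.17 mm²; the r=6.5 cylinder at (7.5, -1.5) gives a regular 16-gon of circumradius 6.5 (constant along its height) (area = (16/2)·6.500²·sin(360°/16) = 129.35 mm²); After the difference (first − rest): starting from that combined region (109.17 mm²), the r=6.5 cylinder at (7.5, -1.5) partially overlaps it — only the 31.55 mm² overlap (of its 129.35 mm²) is removed, clipping the outline — area = 77.62 mm². At z = 19.8: the 9.5×12 cube contributes its full rectangle (area 114.00 mm²); the cone at (6, -4) contributes a regular 16-gon of circumradius 9.397 (interpolated between r1=11 and r2=8.5 at t=0.641) (area = (16/2)·9.397²·sin(360°/16) = 270.31 mm²); the cone at (-1, 0) contributes a regular 16-gon of circumradius 2.058 (interpolated between r1=3.5 and r2=2 at t=0.961) (area = (16/2)·2.058²·sin(360°/16) = 12.97 mm²); After the difference (first − rest): starting from the 9.5×12 cube (114.00 mm²), the cone at (6, -4) partially overlaps it — only the 45.11 mm² overlap (of its 270.31 mm²) is removed, clipping the outline; the cone at (-1, 0) misses the remaining region (no effect) — area = 68.89 mm²; the cylinder at (7.5, -1.5): section is a regular 16-gon, circumradius r=6.5 (area = (16/2)·6.500²·sin(360°/16) = 129.35 mm²); After the difference (first − rest): starting from that combined region (68.89 mm²), the r=6.5 cylinder at (7.5, -1.5) misses the remaining region (no effect) — area = 68.89 mm². Checking containment: the cross-section at z = 19.8 is a subset of the cross-section at z = 5.8.

entirely on top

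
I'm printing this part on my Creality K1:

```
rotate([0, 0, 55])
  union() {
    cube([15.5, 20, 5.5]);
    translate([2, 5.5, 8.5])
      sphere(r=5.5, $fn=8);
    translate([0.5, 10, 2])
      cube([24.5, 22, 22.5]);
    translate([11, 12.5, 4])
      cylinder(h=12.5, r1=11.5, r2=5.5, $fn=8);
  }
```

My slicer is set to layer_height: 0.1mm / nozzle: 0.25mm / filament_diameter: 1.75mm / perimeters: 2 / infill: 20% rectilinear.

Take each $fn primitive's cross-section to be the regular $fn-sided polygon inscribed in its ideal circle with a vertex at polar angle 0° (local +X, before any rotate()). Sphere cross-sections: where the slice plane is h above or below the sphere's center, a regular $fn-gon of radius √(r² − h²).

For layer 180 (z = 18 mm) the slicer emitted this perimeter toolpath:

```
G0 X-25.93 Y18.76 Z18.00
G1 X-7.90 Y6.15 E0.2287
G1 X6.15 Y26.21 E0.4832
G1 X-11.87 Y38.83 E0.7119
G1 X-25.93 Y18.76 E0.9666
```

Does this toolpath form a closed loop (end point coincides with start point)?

yes

Start point (G0): (-25.93, 18.76). End point (last G1): the path returns to the start — closed.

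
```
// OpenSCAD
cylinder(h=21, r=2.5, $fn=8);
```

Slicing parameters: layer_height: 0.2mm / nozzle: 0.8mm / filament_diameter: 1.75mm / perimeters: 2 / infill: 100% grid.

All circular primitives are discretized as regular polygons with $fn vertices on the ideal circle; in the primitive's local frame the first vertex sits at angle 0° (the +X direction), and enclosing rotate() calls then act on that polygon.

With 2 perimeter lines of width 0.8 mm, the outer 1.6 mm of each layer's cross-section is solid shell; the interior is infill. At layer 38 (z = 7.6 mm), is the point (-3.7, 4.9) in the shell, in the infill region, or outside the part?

At z = 7.6 mm: the r=2.5 cylinder contributes a regular 8-gon of circumradius 2.5. Overall, the cross-section is a single solid region. The nearest boundary edge runs (0.00, 2.50)→(-1.77, 1.77); distance from the point to it = 3.68 mm. The point is not inside any of the regions above, so it lies outside the cross-section (3.68 mm from the nearest boundary).

outside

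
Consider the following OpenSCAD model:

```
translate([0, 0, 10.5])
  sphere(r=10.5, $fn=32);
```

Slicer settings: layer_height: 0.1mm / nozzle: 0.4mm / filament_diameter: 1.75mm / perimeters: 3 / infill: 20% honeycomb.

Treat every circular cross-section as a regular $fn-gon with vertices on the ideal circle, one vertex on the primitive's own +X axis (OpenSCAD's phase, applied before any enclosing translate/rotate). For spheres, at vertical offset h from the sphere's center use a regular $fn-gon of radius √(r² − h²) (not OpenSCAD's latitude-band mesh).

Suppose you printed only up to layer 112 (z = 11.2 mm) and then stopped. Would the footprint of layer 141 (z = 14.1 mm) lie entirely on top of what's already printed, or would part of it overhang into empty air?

Compare the two slices. At z = 11.2: the r=10.5 sphere contributes a regular 32-gon of circumradius √(10.5²−0.7²) = 10.477 (area = (32/2)·10.477²·sin(360°/32) = 342.61 mm²). At z = 14.1: the sphere: section is a regular 32-gon, circumradius = √(r²−h²) = √(10.5²−3.6²) = 9.864 (area = (32/2)·9.864²·sin(360°/32) = 303.69 mm²). Checking containment: the cross-section at z = 14.1 is a subset of the cross-section at z = 11.2.

entirely on top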